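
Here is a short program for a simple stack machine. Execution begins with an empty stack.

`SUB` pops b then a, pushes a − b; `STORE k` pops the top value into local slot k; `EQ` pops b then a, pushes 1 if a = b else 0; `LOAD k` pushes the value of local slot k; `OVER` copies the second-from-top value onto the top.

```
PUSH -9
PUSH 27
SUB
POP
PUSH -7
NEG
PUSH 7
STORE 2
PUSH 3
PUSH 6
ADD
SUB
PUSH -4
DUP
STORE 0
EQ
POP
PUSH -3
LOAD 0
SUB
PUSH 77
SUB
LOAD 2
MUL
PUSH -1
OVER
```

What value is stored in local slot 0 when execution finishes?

PUSH -9  [-9]
PUSH 27  [-9, 27]
SUB      [-36]
POP      []
PUSH -7  [-7]
NEG      [7]
PUSH 7   [7, 7]
STORE 2  [7]
PUSH 3   [7, 3]
PUSH 6   [7, 3, 6]
ADD      [7, 9]
SUB      [-2]
PUSH -4  [-2, -4]
DUP      [-2, -4, -4]
STORE 0  [-2, -4]
EQ       [0]
POP      []
PUSH -3  [-3]
LOAD 0   [-3, -4]
SUB      [1]
PUSH 77  [1, 77]
SUB      [-76]
LOAD 2   [-76, 7]
MUL      [-532]
PUSH -1  [-532, -1]
OVER     [-532, -1, -532]

-4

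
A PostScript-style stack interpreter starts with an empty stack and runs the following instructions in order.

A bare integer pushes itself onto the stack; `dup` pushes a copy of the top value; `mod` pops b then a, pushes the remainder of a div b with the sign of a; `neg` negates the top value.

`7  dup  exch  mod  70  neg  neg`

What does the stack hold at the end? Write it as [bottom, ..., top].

[0, 70]

7     7
dup   7 7
exch  7 7
mod   0
70    0 70
neg   0 -70
neg   0 70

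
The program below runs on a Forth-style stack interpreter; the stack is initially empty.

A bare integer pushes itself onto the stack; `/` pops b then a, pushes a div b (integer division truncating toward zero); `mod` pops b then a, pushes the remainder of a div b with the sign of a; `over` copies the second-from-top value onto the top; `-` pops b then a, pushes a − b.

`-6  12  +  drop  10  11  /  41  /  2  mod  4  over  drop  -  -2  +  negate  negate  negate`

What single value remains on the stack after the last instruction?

-6     -> [-6]
12     -> [-6, 12]
+      -> [6]
drop   -> []
10     -> [10]
11     -> [10, 11]
/      -> [0]
41     -> [0, 41]
/      -> [0]
2      -> [0, 2]
mod    -> [0]
4      -> [0, 4]
over   -> [0, 4, 0]
drop   -> [0, 4]
-      -> [-4]
-2     -> [-4, -2]
+      -> [-6]
negate -> [6]
negate -> [-6]
negate -> [6]

6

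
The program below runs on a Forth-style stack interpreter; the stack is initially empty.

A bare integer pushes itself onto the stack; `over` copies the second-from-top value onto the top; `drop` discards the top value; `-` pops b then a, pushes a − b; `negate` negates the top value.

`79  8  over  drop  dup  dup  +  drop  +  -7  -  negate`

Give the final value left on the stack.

79     → [79]
8      → [79, 8]
over   → [79, 8, 79]
drop   → [79, 8]
dup    → [79, 8, 8]
dup    → [79, 8, 8, 8]
+      → [79, 8, 16]
drop   → [79, 8]
+      → [87]
-7     → [87, -7]
-      → [94]
negate → [-94]

-94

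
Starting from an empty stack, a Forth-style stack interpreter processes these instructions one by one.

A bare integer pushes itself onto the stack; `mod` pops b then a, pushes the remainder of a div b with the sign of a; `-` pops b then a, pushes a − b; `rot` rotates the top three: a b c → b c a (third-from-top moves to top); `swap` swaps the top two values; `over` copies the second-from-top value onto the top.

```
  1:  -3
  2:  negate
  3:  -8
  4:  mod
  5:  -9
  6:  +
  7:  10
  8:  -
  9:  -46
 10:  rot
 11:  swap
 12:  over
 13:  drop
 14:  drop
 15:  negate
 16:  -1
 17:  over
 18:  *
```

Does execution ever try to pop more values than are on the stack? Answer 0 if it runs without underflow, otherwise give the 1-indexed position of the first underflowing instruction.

10

-3     : [-3]
negate : [3]
-8     : [3, -8]
mod    : [3]
-9     : [3, -9]
+      : [-6]
10     : [-6, 10]
-      : [-16]
-46    : [-16, -46]
rot  — needs 3 operands, stack has 2 → underflow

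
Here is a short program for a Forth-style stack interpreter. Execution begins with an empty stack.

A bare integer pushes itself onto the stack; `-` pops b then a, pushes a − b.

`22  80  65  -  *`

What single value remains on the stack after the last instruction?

22  [22]
80  [22, 80]
65  [22, 80, 65]
-   [22, 15]
*   [330]

330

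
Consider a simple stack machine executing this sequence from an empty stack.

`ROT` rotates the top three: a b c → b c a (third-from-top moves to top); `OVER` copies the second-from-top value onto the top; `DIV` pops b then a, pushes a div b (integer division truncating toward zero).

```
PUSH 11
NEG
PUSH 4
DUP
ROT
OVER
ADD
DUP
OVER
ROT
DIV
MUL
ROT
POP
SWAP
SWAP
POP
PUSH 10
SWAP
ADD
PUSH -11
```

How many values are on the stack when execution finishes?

2

PUSH 11   11
NEG       -11
PUSH 4    -11 4
DUP       -11 4 4
ROT       4 4 -11
OVER      4 4 -11 4
ADD       4 4 -7
DUP       4 4 -7 -7
OVER      4 4 -7 -7 -7
ROT       4 4 -7 -7 -7
DIV       4 4 -7 1
MUL       4 4 -7
ROT       4 -7 4
POP       4 -7
SWAP      -7 4
SWAP      4 -7
POP       4
PUSH 10   4 10
SWAP      10 4
ADD       14
PUSH -11  14 -11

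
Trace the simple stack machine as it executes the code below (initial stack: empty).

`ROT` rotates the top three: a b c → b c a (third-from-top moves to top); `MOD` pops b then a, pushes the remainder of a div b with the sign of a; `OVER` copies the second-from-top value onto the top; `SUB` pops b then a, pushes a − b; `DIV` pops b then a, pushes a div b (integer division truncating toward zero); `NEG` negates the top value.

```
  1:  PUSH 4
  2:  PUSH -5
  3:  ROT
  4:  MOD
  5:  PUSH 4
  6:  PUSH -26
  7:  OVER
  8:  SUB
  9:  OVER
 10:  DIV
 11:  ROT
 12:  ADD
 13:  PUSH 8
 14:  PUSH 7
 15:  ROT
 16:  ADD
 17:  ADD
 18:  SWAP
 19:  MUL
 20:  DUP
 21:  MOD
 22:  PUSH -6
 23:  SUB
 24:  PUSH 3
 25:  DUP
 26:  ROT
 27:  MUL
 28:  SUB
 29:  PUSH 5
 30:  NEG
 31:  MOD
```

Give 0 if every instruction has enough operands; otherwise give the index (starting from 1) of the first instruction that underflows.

PUSH 4  -> 4
PUSH -5 -> 4 -5
ROT  — needs 3 operands, stack has 2 → underflow

3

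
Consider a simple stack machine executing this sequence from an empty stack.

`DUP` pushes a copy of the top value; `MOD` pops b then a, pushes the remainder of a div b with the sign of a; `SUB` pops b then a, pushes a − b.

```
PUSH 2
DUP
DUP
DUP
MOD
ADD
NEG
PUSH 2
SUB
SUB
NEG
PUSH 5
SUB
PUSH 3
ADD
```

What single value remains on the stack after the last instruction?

-8

PUSH 2 : [2]
DUP    : [2, 2]
DUP    : [2, 2, 2]
DUP    : [2, 2, 2, 2]
MOD    : [2, 2, 0]
ADD    : [2, 2]
NEG    : [2, -2]
PUSH 2 : [2, -2, 2]
SUB    : [2, -4]
SUB    : [6]
NEG    : [-6]
PUSH 5 : [-6, 5]
SUB    : [-11]
PUSH 3 : [-11, 3]
ADD    : [-8]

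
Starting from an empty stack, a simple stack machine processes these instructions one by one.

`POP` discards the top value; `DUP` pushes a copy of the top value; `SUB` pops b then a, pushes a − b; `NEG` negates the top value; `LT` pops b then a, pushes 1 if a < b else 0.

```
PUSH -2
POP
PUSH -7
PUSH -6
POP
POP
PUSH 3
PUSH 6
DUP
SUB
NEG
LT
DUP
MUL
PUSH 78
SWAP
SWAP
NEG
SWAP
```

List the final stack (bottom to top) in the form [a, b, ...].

PUSH -2 -> [-2]
POP     -> []
PUSH -7 -> [-7]
PUSH -6 -> [-7, -6]
POP     -> [-7]
POP     -> []
PUSH 3  -> [3]
PUSH 6  -> [3, 6]
DUP     -> [3, 6, 6]
SUB     -> [3, 0]
NEG     -> [3, 0]
LT      -> [0]
DUP     -> [0, 0]
MUL     -> [0]
PUSH 78 -> [0, 78]
SWAP    -> [78, 0]
SWAP    -> [0, 78]
NEG     -> [0, -78]
SWAP    -> [-78, 0]

[-78, 0]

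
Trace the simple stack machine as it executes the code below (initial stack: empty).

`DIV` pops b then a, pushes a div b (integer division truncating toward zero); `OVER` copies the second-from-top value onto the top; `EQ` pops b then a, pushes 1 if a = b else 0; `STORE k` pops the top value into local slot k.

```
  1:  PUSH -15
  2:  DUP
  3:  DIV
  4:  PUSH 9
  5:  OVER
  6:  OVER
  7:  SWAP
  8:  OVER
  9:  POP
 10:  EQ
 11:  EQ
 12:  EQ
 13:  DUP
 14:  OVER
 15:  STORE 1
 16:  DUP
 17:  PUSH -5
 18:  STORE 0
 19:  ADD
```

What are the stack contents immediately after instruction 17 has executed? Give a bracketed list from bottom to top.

[0, 0, 0, -5]

PUSH -15 -> [-15]
DUP      -> [-15, -15]
DIV      -> [1]
PUSH 9   -> [1, 9]
OVER     -> [1, 9, 1]
OVER     -> [1, 9, 1, 9]
SWAP     -> [1, 9, 9, 1]
OVER     -> [1, 9, 9, 1, 9]
POP      -> [1, 9, 9, 1]
EQ       -> [1, 9, 0]
EQ       -> [1, 0]
EQ       -> [0]
DUP      -> [0, 0]
OVER     -> [0, 0, 0]
STORE 1  -> [0, 0]
DUP      -> [0, 0, 0]
PUSH -5  -> [0, 0, 0, -5]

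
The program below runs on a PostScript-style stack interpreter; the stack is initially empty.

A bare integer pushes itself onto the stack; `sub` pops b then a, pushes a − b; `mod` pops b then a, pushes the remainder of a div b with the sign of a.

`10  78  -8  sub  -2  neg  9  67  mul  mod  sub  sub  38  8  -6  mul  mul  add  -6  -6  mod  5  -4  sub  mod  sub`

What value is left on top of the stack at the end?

10   10
78   10 78
-8   10 78 -8
sub  10 86
-2   10 86 -2
neg  10 86 2
9    10 86 2 9
67   10 86 2 9 67
mul  10 86 2 603
mod  10 86 2
sub  10 84
sub  -74
38   -74 38
8    -74 38 8
-6   -74 38 8 -6
mul  -74 38 -48
mul  -74 -1824
add  -1898
-6   -1898 -6
-6   -1898 -6 -6
mod  -1898 0
5    -1898 0 5
-4   -1898 0 5 -4
sub  -1898 0 9
mod  -1898 0
sub  -1898

-1898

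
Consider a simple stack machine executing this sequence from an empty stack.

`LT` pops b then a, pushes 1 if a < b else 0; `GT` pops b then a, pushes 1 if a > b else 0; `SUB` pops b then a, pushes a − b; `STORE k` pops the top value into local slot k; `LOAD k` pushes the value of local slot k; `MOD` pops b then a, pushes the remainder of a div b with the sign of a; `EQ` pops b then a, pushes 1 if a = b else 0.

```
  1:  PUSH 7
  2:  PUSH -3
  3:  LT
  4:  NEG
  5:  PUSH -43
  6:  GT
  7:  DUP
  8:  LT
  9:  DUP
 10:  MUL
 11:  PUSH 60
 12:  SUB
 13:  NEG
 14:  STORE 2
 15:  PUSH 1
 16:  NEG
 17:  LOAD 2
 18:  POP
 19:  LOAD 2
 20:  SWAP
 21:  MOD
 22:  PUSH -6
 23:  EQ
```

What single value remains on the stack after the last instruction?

PUSH 7   : 7
PUSH -3  : 7 -3
LT       : 0
NEG      : 0
PUSH -43 : 0 -43
GT       : 1
DUP      : 1 1
LT       : 0
DUP      : 0 0
MUL      : 0
PUSH 60  : 0 60
SUB      : -60
NEG      : 60
STORE 2  : (empty)
PUSH 1   : 1
NEG      : -1
LOAD 2   : -1 60
POP      : -1
LOAD 2   : -1 60
SWAP     : 60 -1
MOD      : 0
PUSH -6  : 0 -6
EQ       : 0

0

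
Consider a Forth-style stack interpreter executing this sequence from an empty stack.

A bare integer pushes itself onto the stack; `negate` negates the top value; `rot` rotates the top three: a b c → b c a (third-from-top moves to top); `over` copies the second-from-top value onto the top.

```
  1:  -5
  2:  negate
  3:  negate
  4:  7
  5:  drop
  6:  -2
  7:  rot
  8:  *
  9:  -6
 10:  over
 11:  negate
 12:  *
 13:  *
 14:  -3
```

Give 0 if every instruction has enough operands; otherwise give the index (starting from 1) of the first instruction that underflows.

-5     → -5
negate → 5
negate → -5
7      → -5 7
drop   → -5
-2     → -5 -2
rot  — needs 3 operands, stack has 2 → underflow

7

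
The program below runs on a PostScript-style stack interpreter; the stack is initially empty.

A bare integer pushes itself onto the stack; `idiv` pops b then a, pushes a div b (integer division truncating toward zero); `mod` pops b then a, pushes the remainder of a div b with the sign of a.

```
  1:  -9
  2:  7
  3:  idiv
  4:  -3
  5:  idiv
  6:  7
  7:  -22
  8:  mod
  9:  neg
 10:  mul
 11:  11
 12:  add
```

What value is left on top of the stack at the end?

11

-9   → -9
7    → -9 7
idiv → -1
-3   → -1 -3
idiv → 0
7    → 0 7
-22  → 0 7 -22
mod  → 0 7
neg  → 0 -7
mul  → 0
11   → 0 11
add  → 11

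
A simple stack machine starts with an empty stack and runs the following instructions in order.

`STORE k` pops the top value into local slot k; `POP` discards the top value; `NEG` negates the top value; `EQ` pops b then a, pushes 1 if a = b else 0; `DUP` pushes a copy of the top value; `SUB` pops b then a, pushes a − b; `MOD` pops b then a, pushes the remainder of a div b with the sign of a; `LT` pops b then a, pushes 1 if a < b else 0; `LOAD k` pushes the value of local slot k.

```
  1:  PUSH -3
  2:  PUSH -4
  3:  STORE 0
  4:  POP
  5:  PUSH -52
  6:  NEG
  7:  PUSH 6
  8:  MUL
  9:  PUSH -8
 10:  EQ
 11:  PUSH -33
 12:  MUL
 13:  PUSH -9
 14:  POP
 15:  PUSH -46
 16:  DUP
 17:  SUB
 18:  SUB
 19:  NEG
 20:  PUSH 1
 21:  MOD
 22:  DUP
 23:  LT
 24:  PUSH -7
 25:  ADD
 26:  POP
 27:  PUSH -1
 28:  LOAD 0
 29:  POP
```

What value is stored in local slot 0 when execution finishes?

PUSH -3   -3
PUSH -4   -3 -4
STORE 0   -3
POP       (empty)
PUSH -52  -52
NEG       52
PUSH 6    52 6
MUL       312
PUSH -8   312 -8
EQ        0
PUSH -33  0 -33
MUL       0
PUSH -9   0 -9
POP       0
PUSH -46  0 -46
DUP       0 -46 -46
SUB       0 0
SUB       0
NEG       0
PUSH 1    0 1
MOD       0
DUP       0 0
LT        0
PUSH -7   0 -7
ADD       -7
POP       (empty)
PUSH -1   -1
LOAD 0    -1 -4
POP       -1

-4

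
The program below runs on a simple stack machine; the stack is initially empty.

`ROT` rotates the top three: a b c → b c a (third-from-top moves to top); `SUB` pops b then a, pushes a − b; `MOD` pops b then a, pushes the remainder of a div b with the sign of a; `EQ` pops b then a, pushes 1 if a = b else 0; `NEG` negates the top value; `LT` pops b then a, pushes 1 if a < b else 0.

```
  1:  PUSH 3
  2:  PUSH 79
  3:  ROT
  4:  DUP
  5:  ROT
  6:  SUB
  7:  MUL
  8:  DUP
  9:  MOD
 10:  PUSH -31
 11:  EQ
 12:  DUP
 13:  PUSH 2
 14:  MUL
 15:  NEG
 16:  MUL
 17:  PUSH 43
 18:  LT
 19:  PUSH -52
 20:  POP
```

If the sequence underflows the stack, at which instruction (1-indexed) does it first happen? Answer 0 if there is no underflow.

PUSH 3   [3]
PUSH 79  [3, 79]
ROT  — needs 3 operands, stack has 2 → underflow

3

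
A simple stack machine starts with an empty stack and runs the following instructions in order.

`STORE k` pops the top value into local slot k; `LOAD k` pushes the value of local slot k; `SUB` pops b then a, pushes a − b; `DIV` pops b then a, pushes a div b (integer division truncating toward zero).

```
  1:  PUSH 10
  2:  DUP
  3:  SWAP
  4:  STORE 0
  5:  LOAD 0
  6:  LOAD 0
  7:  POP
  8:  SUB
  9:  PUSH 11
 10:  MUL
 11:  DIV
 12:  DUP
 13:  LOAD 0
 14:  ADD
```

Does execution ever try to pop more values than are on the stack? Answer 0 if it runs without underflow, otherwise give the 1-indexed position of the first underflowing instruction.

PUSH 10 -> [10]
DUP     -> [10, 10]
SWAP    -> [10, 10]
STORE 0 -> [10]
LOAD 0  -> [10, 10]
LOAD 0  -> [10, 10, 10]
POP     -> [10, 10]
SUB     -> [0]
PUSH 11 -> [0, 11]
MUL     -> [0]
DIV  — needs 2 operands, stack has 1 → underflow

11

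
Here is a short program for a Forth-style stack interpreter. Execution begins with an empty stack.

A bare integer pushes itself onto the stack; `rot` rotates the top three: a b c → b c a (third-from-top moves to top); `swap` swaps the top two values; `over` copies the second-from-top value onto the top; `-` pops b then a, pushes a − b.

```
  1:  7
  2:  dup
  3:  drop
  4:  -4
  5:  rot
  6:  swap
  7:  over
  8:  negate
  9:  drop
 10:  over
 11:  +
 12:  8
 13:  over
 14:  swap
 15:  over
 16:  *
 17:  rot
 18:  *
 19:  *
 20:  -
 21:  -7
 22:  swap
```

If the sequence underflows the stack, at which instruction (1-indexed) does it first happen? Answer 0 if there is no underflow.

7    : [7]
dup  : [7, 7]
drop : [7]
-4   : [7, -4]
rot  — needs 3 operands, stack has 2 → underflow

5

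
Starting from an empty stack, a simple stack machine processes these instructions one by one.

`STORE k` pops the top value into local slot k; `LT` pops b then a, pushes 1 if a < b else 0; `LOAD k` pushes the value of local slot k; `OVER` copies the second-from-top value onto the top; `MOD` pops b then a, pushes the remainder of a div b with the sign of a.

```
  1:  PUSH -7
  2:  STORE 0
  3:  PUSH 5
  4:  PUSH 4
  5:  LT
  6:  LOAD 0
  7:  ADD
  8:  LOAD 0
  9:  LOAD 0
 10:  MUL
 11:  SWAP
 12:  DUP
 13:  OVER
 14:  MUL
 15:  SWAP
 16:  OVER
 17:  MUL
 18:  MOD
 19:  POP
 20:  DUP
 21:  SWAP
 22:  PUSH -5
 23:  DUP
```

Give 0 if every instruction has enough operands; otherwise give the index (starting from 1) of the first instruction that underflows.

0

PUSH -7 → [-7]
STORE 0 → []
PUSH 5  → [5]
PUSH 4  → [5, 4]
LT      → [0]
LOAD 0  → [0, -7]
ADD     → [-7]
LOAD 0  → [-7, -7]
LOAD 0  → [-7, -7, -7]
MUL     → [-7, 49]
SWAP    → [49, -7]
DUP     → [49, -7, -7]
OVER    → [49, -7, -7, -7]
MUL     → [49, -7, 49]
SWAP    → [49, 49, -7]
OVER    → [49, 49, -7, 49]
MUL     → [49, 49, -343]
MOD     → [49, 49]
POP     → [49]
DUP     → [49, 49]
SWAP    → [49, 49]
PUSH -5 → [49, 49, -5]
DUP     → [49, 49, -5, -5]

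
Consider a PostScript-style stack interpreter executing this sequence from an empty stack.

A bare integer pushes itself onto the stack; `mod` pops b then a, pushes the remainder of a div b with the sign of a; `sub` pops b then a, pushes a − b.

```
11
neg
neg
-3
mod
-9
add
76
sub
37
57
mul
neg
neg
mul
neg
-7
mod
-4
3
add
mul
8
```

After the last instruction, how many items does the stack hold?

2

11   [11]
neg  [-11]
neg  [11]
-3   [11, -3]
mod  [2]
-9   [2, -9]
add  [-7]
76   [-7, 76]
sub  [-83]
37   [-83, 37]
57   [-83, 37, 57]
mul  [-83, 2109]
neg  [-83, -2109]
neg  [-83, 2109]
mul  [-175047]
neg  [175047]
-7   [175047, -7]
mod  [5]
-4   [5, -4]
3    [5, -4, 3]
add  [5, -1]
mul  [-5]
8    [-5, 8]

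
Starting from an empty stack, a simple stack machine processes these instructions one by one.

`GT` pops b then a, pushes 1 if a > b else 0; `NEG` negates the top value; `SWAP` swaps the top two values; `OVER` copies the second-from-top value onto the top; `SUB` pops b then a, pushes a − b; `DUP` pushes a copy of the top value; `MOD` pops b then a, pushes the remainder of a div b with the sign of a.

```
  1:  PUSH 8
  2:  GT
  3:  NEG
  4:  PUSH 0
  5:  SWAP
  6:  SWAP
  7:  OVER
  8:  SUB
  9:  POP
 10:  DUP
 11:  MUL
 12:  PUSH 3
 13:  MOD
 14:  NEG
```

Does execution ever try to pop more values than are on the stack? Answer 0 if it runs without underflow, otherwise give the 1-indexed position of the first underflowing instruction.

2

PUSH 8  8
GT  — needs 2 operands, stack has 1 → underflow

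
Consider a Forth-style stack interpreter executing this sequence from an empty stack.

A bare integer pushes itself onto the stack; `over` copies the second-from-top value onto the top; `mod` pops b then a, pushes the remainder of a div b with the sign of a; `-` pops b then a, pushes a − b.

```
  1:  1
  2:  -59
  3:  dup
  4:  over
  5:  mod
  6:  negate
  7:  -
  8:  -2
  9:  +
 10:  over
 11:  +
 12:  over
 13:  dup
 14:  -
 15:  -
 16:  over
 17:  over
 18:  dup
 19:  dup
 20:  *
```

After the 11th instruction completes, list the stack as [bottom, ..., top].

1       [1]
-59     [1, -59]
dup     [1, -59, -59]
over    [1, -59, -59, -59]
mod     [1, -59, 0]
negate  [1, -59, 0]
-       [1, -59]
-2      [1, -59, -2]
+       [1, -61]
over    [1, -61, 1]
+       [1, -60]

[1, -60]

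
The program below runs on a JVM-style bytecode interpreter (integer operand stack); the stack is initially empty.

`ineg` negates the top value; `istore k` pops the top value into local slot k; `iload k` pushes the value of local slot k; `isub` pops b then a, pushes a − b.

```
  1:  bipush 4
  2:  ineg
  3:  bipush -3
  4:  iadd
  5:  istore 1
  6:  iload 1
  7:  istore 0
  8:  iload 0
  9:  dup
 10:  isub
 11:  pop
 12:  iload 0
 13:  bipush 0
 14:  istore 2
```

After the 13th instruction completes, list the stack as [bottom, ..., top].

bipush 4   4
ineg       -4
bipush -3  -4 -3
iadd       -7
istore 1   (empty)
iload 1    -7
istore 0   (empty)
iload 0    -7
dup        -7 -7
isub       0
pop        (empty)
iload 0    -7
bipush 0   -7 0

[-7, 0]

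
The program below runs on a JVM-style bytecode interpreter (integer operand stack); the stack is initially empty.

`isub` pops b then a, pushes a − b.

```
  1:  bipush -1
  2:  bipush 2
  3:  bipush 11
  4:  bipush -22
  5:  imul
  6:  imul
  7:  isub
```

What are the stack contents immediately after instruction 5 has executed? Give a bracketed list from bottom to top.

bipush -1   [-1]
bipush 2    [-1, 2]
bipush 11   [-1, 2, 11]
bipush -22  [-1, 2, 11, -22]
imul        [-1, 2, -242]

[-1, 2, -242]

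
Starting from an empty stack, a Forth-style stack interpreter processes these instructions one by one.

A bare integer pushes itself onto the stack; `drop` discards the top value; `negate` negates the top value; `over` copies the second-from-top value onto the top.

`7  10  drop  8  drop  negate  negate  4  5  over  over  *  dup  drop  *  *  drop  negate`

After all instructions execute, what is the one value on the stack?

7      : [7]
10     : [7, 10]
drop   : [7]
8      : [7, 8]
drop   : [7]
negate : [-7]
negate : [7]
4      : [7, 4]
5      : [7, 4, 5]
over   : [7, 4, 5, 4]
over   : [7, 4, 5, 4, 5]
*      : [7, 4, 5, 20]
dup    : [7, 4, 5, 20, 20]
drop   : [7, 4, 5, 20]
*      : [7, 4, 100]
*      : [7, 400]
drop   : [7]
negate : [-7]

-7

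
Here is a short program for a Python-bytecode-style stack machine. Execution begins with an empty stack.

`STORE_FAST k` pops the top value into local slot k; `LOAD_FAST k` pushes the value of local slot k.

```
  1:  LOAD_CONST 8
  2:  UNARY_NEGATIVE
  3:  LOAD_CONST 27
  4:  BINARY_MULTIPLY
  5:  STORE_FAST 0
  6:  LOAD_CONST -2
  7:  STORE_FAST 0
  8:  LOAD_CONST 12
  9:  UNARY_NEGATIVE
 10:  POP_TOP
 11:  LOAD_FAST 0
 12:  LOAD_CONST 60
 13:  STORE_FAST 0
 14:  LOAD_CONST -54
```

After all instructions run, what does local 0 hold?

60

LOAD_CONST 8    -> [8]
UNARY_NEGATIVE  -> [-8]
LOAD_CONST 27   -> [-8, 27]
BINARY_MULTIPLY -> [-216]
STORE_FAST 0    -> []
LOAD_CONST -2   -> [-2]
STORE_FAST 0    -> []
LOAD_CONST 12   -> [12]
UNARY_NEGATIVE  -> [-12]
POP_TOP         -> []
LOAD_FAST 0     -> [-2]
LOAD_CONST 60   -> [-2, 60]
STORE_FAST 0    -> [-2]
LOAD_CONST -54  -> [-2, -54]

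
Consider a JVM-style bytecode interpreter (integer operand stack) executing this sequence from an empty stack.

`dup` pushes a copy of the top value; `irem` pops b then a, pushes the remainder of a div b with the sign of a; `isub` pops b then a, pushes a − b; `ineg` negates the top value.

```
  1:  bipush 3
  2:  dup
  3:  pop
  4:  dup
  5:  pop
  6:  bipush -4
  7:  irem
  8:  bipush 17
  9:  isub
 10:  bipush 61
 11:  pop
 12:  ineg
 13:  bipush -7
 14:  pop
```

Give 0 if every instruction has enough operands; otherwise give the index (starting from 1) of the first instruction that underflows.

0

bipush 3   [3]
dup        [3, 3]
pop        [3]
dup        [3, 3]
pop        [3]
bipush -4  [3, -4]
irem       [3]
bipush 17  [3, 17]
isub       [-14]
bipush 61  [-14, 61]
pop        [-14]
ineg       [14]
bipush -7  [14, -7]
pop        [14]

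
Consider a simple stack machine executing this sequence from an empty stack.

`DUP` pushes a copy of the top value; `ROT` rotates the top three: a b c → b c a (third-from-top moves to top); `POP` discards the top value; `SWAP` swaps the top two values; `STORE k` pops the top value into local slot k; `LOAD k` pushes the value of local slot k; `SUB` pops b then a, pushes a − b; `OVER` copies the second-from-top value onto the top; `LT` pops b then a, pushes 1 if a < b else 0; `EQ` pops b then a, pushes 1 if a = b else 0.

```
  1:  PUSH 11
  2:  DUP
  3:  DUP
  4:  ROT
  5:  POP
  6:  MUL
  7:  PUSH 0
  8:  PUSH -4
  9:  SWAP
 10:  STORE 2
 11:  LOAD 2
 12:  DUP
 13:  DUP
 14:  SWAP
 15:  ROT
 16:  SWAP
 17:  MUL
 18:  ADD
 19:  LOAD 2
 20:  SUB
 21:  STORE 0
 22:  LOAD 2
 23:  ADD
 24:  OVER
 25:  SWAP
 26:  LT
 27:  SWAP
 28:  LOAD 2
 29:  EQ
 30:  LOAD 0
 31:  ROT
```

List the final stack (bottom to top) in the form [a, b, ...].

[0, 0, 0]

PUSH 11 : 11
DUP     : 11 11
DUP     : 11 11 11
ROT     : 11 11 11
POP     : 11 11
MUL     : 121
PUSH 0  : 121 0
PUSH -4 : 121 0 -4
SWAP    : 121 -4 0
STORE 2 : 121 -4
LOAD 2  : 121 -4 0
DUP     : 121 -4 0 0
DUP     : 121 -4 0 0 0
SWAP    : 121 -4 0 0 0
ROT     : 121 -4 0 0 0
SWAP    : 121 -4 0 0 0
MUL     : 121 -4 0 0
ADD     : 121 -4 0
LOAD 2  : 121 -4 0 0
SUB     : 121 -4 0
STORE 0 : 121 -4
LOAD 2  : 121 -4 0
ADD     : 121 -4
OVER    : 121 -4 121
SWAP    : 121 121 -4
LT      : 121 0
SWAP    : 0 121
LOAD 2  : 0 121 0
EQ      : 0 0
LOAD 0  : 0 0 0
ROT     : 0 0 0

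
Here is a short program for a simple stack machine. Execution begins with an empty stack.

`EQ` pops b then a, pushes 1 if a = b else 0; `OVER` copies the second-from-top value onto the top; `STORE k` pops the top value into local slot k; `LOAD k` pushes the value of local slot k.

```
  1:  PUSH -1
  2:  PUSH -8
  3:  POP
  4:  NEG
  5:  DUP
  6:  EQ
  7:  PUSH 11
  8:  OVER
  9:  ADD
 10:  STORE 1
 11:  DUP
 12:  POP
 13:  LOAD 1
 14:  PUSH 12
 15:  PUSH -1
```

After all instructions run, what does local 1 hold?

12

PUSH -1 -> [-1]
PUSH -8 -> [-1, -8]
POP     -> [-1]
NEG     -> [1]
DUP     -> [1, 1]
EQ      -> [1]
PUSH 11 -> [1, 11]
OVER    -> [1, 11, 1]
ADD     -> [1, 12]
STORE 1 -> [1]
DUP     -> [1, 1]
POP     -> [1]
LOAD 1  -> [1, 12]
PUSH 12 -> [1, 12, 12]
PUSH -1 -> [1, 12, 12, -1]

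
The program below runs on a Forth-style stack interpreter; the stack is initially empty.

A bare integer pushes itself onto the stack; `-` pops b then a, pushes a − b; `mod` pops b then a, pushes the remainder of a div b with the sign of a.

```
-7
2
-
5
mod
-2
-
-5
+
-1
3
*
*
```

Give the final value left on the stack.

-7  : [-7]
2   : [-7, 2]
-   : [-9]
5   : [-9, 5]
mod : [-4]
-2  : [-4, -2]
-   : [-2]
-5  : [-2, -5]
+   : [-7]
-1  : [-7, -1]
3   : [-7, -1, 3]
*   : [-7, -3]
*   : [21]

21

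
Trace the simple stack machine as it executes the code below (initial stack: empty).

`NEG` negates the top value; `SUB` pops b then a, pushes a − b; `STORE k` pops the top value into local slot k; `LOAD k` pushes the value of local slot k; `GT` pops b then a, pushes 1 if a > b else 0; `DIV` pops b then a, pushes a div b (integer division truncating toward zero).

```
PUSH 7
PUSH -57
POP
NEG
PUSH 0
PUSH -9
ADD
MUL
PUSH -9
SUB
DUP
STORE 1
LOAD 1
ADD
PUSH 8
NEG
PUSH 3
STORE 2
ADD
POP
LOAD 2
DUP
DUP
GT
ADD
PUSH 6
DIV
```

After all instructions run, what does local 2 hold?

3

PUSH 7    7
PUSH -57  7 -57
POP       7
NEG       -7
PUSH 0    -7 0
PUSH -9   -7 0 -9
ADD       -7 -9
MUL       63
PUSH -9   63 -9
SUB       72
DUP       72 72
STORE 1   72
LOAD 1    72 72
ADD       144
PUSH 8    144 8
NEG       144 -8
PUSH 3    144 -8 3
STORE 2   144 -8
ADD       136
POP       (empty)
LOAD 2    3
DUP       3 3
DUP       3 3 3
GT        3 0
ADD       3
PUSH 6    3 6
DIV       0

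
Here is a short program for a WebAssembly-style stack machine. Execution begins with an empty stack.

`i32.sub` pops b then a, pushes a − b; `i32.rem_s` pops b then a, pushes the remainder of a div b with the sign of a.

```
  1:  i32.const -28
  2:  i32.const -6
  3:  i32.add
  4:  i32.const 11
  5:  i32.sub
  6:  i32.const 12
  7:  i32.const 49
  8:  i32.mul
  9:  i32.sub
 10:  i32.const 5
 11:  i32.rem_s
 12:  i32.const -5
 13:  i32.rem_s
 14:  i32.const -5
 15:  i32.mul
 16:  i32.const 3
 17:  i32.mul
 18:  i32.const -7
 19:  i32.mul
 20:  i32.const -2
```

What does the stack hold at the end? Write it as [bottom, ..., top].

[-315, -2]

i32.const -28 : [-28]
i32.const -6  : [-28, -6]
i32.add       : [-34]
i32.const 11  : [-34, 11]
i32.sub       : [-45]
i32.const 12  : [-45, 12]
i32.const 49  : [-45, 12, 49]
i32.mul       : [-45, 588]
i32.sub       : [-633]
i32.const 5   : [-633, 5]
i32.rem_s     : [-3]
i32.const -5  : [-3, -5]
i32.rem_s     : [-3]
i32.const -5  : [-3, -5]
i32.mul       : [15]
i32.const 3   : [15, 3]
i32.mul       : [45]
i32.const -7  : [45, -7]
i32.mul       : [-315]
i32.const -2  : [-315, -2]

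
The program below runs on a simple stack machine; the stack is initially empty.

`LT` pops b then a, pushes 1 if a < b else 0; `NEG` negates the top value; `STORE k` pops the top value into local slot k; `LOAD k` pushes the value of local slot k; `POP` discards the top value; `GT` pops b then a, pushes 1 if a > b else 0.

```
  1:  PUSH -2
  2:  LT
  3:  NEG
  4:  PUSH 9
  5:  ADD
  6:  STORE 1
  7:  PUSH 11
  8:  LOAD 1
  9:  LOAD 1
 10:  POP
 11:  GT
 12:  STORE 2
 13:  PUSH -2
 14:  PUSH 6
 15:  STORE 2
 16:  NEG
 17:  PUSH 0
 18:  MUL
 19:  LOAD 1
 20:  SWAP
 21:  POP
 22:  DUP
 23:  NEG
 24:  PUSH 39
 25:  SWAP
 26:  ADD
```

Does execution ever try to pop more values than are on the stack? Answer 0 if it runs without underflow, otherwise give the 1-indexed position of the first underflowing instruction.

PUSH -2  -2
LT  — needs 2 operands, stack has 1 → underflow

2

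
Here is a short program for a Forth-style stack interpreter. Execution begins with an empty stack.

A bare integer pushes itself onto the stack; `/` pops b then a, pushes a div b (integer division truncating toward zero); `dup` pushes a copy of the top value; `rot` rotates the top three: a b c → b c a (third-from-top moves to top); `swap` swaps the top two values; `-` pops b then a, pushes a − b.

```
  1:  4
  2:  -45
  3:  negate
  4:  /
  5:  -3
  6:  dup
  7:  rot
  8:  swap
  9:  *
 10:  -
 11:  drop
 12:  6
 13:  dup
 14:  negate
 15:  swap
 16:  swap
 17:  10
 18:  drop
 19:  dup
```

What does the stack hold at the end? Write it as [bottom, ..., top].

4      : 4
-45    : 4 -45
negate : 4 45
/      : 0
-3     : 0 -3
dup    : 0 -3 -3
rot    : -3 -3 0
swap   : -3 0 -3
*      : -3 0
-      : -3
drop   : (empty)
6      : 6
dup    : 6 6
negate : 6 -6
swap   : -6 6
swap   : 6 -6
10     : 6 -6 10
drop   : 6 -6
dup    : 6 -6 -6

[6, -6, -6]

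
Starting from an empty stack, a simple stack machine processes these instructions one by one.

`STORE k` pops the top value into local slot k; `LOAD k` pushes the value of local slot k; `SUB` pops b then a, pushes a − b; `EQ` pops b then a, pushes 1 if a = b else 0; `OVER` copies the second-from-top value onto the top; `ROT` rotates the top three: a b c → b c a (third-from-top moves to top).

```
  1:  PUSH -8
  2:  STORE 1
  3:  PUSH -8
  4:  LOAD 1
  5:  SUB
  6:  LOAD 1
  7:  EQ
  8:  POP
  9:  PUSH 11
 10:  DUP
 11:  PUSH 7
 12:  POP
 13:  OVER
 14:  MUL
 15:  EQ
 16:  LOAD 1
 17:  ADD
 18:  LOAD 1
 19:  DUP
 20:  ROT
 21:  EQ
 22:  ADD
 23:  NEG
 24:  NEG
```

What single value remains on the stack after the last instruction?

-7

PUSH -8  [-8]
STORE 1  []
PUSH -8  [-8]
LOAD 1   [-8, -8]
SUB      [0]
LOAD 1   [0, -8]
EQ       [0]
POP      []
PUSH 11  [11]
DUP      [11, 11]
PUSH 7   [11, 11, 7]
POP      [11, 11]
OVER     [11, 11, 11]
MUL      [11, 121]
EQ       [0]
LOAD 1   [0, -8]
ADD      [-8]
LOAD 1   [-8, -8]
DUP      [-8, -8, -8]
ROT      [-8, -8, -8]
EQ       [-8, 1]
ADD      [-7]
NEG      [7]
NEG      [-7]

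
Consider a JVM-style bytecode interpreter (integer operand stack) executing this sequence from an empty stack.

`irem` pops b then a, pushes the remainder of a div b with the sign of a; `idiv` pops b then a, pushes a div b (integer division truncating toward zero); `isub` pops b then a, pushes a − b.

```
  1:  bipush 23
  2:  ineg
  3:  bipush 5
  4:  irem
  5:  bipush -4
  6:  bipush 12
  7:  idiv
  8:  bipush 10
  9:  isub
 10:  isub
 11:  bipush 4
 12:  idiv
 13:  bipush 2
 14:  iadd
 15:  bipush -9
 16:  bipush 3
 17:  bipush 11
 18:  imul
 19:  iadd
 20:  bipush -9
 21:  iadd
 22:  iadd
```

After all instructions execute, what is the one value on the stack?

bipush 23  [23]
ineg       [-23]
bipush 5   [-23, 5]
irem       [-3]
bipush -4  [-3, -4]
bipush 12  [-3, -4, 12]
idiv       [-3, 0]
bipush 10  [-3, 0, 10]
isub       [-3, -10]
isub       [7]
bipush 4   [7, 4]
idiv       [1]
bipush 2   [1, 2]
iadd       [3]
bipush -9  [3, -9]
bipush 3   [3, -9, 3]
bipush 11  [3, -9, 3, 11]
imul       [3, -9, 33]
iadd       [3, 24]
bipush -9  [3, 24, -9]
iadd       [3, 15]
iadd       [18]

18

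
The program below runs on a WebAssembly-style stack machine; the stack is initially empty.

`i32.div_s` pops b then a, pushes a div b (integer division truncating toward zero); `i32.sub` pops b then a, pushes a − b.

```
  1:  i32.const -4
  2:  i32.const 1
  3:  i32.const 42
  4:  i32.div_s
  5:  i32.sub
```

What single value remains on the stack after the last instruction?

-4

i32.const -4 → -4
i32.const 1  → -4 1
i32.const 42 → -4 1 42
i32.div_s    → -4 0
i32.sub      → -4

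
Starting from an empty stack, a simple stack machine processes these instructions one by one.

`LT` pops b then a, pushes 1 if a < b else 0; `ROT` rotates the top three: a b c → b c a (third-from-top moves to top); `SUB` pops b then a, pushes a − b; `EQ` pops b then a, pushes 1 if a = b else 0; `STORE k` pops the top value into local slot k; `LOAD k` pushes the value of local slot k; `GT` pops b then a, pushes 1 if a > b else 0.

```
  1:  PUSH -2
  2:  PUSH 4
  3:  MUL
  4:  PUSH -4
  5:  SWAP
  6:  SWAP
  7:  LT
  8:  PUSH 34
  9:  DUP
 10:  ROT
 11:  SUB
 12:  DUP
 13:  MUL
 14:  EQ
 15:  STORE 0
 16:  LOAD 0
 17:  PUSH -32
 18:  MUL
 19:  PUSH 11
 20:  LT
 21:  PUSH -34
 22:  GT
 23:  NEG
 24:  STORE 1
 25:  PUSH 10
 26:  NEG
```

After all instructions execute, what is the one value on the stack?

-10

PUSH -2  : [-2]
PUSH 4   : [-2, 4]
MUL      : [-8]
PUSH -4  : [-8, -4]
SWAP     : [-4, -8]
SWAP     : [-8, -4]
LT       : [1]
PUSH 34  : [1, 34]
DUP      : [1, 34, 34]
ROT      : [34, 34, 1]
SUB      : [34, 33]
DUP      : [34, 33, 33]
MUL      : [34, 1089]
EQ       : [0]
STORE 0  : []
LOAD 0   : [0]
PUSH -32 : [0, -32]
MUL      : [0]
PUSH 11  : [0, 11]
LT       : [1]
PUSH -34 : [1, -34]
GT       : [1]
NEG      : [-1]
STORE 1  : []
PUSH 10  : [10]
NEG      : [-10]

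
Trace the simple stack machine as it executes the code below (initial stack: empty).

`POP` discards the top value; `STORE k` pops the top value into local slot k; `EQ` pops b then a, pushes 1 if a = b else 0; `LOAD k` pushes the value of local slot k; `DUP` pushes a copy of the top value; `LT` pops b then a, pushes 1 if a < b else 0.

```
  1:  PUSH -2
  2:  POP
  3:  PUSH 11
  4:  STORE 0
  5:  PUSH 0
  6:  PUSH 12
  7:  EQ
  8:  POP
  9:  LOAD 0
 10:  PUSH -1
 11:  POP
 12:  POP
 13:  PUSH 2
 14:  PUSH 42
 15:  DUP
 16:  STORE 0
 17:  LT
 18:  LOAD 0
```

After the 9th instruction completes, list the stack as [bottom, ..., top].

[11]

PUSH -2 -> [-2]
POP     -> []
PUSH 11 -> [11]
STORE 0 -> []
PUSH 0  -> [0]
PUSH 12 -> [0, 12]
EQ      -> [0]
POP     -> []
LOAD 0  -> [11]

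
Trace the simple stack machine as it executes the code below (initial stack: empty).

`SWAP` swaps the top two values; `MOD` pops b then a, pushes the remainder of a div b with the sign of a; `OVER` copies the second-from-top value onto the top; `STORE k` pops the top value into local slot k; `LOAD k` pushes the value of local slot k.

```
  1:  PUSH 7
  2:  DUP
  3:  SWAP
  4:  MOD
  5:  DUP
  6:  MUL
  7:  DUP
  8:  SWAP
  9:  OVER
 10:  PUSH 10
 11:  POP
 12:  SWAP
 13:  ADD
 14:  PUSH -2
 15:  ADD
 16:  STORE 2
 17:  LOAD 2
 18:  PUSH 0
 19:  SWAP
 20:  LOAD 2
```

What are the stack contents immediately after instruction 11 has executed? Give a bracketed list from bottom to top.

[0, 0, 0]

PUSH 7  -> [7]
DUP     -> [7, 7]
SWAP    -> [7, 7]
MOD     -> [0]
DUP     -> [0, 0]
MUL     -> [0]
DUP     -> [0, 0]
SWAP    -> [0, 0]
OVER    -> [0, 0, 0]
PUSH 10 -> [0, 0, 0, 10]
POP     -> [0, 0, 0]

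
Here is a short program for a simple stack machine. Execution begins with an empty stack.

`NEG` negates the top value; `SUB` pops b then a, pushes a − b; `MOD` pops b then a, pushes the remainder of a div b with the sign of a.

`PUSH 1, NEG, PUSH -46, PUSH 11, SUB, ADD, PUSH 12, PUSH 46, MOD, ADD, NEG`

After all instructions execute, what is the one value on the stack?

46

PUSH 1   → [1]
NEG      → [-1]
PUSH -46 → [-1, -46]
PUSH 11  → [-1, -46, 11]
SUB      → [-1, -57]
ADD      → [-58]
PUSH 12  → [-58, 12]
PUSH 46  → [-58, 12, 46]
MOD      → [-58, 12]
ADD      → [-46]
NEG      → [46]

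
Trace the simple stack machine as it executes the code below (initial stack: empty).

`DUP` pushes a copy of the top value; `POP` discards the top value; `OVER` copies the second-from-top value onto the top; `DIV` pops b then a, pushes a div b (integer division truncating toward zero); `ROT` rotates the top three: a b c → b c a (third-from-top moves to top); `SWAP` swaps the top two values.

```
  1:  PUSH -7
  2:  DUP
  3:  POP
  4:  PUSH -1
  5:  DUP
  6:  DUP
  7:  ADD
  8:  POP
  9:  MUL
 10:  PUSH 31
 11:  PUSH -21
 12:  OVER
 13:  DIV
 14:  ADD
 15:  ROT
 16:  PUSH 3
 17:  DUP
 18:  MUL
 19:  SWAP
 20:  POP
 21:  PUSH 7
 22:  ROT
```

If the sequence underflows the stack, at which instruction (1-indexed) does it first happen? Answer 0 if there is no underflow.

PUSH -7  → [-7]
DUP      → [-7, -7]
POP      → [-7]
PUSH -1  → [-7, -1]
DUP      → [-7, -1, -1]
DUP      → [-7, -1, -1, -1]
ADD      → [-7, -1, -2]
POP      → [-7, -1]
MUL      → [7]
PUSH 31  → [7, 31]
PUSH -21 → [7, 31, -21]
OVER     → [7, 31, -21, 31]
DIV      → [7, 31, 0]
ADD      → [7, 31]
ROT  — needs 3 operands, stack has 2 → underflow

15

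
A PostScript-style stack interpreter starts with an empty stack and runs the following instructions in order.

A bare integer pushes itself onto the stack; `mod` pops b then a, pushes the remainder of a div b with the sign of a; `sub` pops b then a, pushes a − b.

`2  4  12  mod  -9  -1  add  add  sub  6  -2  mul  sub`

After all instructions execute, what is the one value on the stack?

2   → 2
4   → 2 4
12  → 2 4 12
mod → 2 4
-9  → 2 4 -9
-1  → 2 4 -9 -1
add → 2 4 -10
add → 2 -6
sub → 8
6   → 8 6
-2  → 8 6 -2
mul → 8 -12
sub → 20

20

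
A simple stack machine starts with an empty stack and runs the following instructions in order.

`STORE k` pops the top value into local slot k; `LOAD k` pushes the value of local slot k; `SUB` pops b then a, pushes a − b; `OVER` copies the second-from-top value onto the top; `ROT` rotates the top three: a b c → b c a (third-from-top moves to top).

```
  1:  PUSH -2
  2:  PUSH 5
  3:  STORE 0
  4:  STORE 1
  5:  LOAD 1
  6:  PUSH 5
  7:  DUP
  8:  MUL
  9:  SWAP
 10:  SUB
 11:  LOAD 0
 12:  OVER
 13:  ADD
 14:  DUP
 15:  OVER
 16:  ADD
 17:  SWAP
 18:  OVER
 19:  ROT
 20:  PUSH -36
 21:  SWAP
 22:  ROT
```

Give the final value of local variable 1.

PUSH -2  -> -2
PUSH 5   -> -2 5
STORE 0  -> -2
STORE 1  -> (empty)
LOAD 1   -> -2
PUSH 5   -> -2 5
DUP      -> -2 5 5
MUL      -> -2 25
SWAP     -> 25 -2
SUB      -> 27
LOAD 0   -> 27 5
OVER     -> 27 5 27
ADD      -> 27 32
DUP      -> 27 32 32
OVER     -> 27 32 32 32
ADD      -> 27 32 64
SWAP     -> 27 64 32
OVER     -> 27 64 32 64
ROT      -> 27 32 64 64
PUSH -36 -> 27 32 64 64 -36
SWAP     -> 27 32 64 -36 64
ROT      -> 27 32 -36 64 64

-2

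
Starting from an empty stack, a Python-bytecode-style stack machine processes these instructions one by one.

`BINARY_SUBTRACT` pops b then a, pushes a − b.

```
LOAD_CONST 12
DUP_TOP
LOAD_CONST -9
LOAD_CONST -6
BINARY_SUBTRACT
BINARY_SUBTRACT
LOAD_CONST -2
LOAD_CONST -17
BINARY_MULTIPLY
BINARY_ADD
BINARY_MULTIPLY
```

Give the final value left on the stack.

LOAD_CONST 12   → 12
DUP_TOP         → 12 12
LOAD_CONST -9   → 12 12 -9
LOAD_CONST -6   → 12 12 -9 -6
BINARY_SUBTRACT → 12 12 -3
BINARY_SUBTRACT → 12 15
LOAD_CONST -2   → 12 15 -2
LOAD_CONST -17  → 12 15 -2 -17
BINARY_MULTIPLY → 12 15 34
BINARY_ADD      → 12 49
BINARY_MULTIPLY → 588

588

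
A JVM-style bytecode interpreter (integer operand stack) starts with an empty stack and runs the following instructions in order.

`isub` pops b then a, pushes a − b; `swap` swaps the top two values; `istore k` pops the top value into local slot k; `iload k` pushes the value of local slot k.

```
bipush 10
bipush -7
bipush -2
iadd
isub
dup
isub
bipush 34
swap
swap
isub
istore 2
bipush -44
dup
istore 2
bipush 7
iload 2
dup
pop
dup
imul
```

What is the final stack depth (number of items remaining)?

bipush 10  → 10
bipush -7  → 10 -7
bipush -2  → 10 -7 -2
iadd       → 10 -9
isub       → 19
dup        → 19 19
isub       → 0
bipush 34  → 0 34
swap       → 34 0
swap       → 0 34
isub       → -34
istore 2   → (empty)
bipush -44 → -44
dup        → -44 -44
istore 2   → -44
bipush 7   → -44 7
iload 2    → -44 7 -44
dup        → -44 7 -44 -44
pop        → -44 7 -44
dup        → -44 7 -44 -44
imul       → -44 7 1936

3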